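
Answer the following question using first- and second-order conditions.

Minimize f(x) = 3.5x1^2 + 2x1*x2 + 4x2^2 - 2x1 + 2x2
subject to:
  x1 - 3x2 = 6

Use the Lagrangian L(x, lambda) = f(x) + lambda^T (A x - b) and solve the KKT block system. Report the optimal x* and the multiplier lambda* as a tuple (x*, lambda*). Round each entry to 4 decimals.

Form the Lagrangian:
  L(x, lambda) = (1/2) x^T Q x + c^T x + lambda^T (A x - b)
Stationarity (grad_x L = 0): Q x + c + A^T lambda = 0.
Primal feasibility: A x = b.

This gives the KKT block system:
  [ Q   A^T ] [ x     ]   [-c ]
  [ A    0  ] [ lambda ] = [ b ]

Solving the linear system:
  x*      = (1.1566, -1.6145)
  lambda* = (-2.8675)
  f(x*)   = 5.8313

x* = (1.1566, -1.6145), lambda* = (-2.8675)


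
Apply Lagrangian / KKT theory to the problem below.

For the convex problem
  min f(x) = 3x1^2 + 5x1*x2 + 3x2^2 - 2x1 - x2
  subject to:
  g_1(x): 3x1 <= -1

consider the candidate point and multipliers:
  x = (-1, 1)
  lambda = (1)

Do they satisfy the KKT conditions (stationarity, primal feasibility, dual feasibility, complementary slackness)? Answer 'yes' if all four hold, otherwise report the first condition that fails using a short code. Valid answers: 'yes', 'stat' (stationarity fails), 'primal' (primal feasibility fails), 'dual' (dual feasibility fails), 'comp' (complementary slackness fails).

Gradient of f: grad f(x) = Q x + c = (-3, 0)
Constraint values g_i(x) = a_i^T x - b_i:
  g_1((-1, 1)) = -2
Stationarity residual: grad f(x) + sum_i lambda_i a_i = (0, 0)
  -> stationarity OK
Primal feasibility (all g_i <= 0): OK
Dual feasibility (all lambda_i >= 0): OK
Complementary slackness (lambda_i * g_i(x) = 0 for all i): FAILS

Verdict: the first failing condition is complementary_slackness -> comp.

comp


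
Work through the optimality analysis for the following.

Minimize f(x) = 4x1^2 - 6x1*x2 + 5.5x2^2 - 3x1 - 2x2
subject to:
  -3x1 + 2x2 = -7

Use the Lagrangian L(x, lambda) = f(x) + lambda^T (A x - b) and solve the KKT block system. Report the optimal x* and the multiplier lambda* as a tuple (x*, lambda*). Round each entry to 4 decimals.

Form the Lagrangian:
  L(x, lambda) = (1/2) x^T Q x + c^T x + lambda^T (A x - b)
Stationarity (grad_x L = 0): Q x + c + A^T lambda = 0.
Primal feasibility: A x = b.

This gives the KKT block system:
  [ Q   A^T ] [ x     ]   [-c ]
  [ A    0  ] [ lambda ] = [ b ]

Solving the linear system:
  x*      = (2.8983, 0.8475)
  lambda* = (5.0339)
  f(x*)   = 12.4237

x* = (2.8983, 0.8475), lambda* = (5.0339)


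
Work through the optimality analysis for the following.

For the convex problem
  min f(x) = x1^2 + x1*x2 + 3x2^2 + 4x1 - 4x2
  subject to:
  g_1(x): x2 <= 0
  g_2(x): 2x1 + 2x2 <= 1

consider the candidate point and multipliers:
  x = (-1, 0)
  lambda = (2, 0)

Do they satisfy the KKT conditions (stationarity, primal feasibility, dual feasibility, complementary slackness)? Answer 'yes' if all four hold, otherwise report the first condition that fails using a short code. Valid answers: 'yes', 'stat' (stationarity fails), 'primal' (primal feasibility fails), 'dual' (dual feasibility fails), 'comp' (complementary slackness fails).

Gradient of f: grad f(x) = Q x + c = (2, -5)
Constraint values g_i(x) = a_i^T x - b_i:
  g_1((-1, 0)) = 0
  g_2((-1, 0)) = -3
Stationarity residual: grad f(x) + sum_i lambda_i a_i = (2, -3)
  -> stationarity FAILS
Primal feasibility (all g_i <= 0): OK
Dual feasibility (all lambda_i >= 0): OK
Complementary slackness (lambda_i * g_i(x) = 0 for all i): OK

Verdict: the first failing condition is stationarity -> stat.

stat


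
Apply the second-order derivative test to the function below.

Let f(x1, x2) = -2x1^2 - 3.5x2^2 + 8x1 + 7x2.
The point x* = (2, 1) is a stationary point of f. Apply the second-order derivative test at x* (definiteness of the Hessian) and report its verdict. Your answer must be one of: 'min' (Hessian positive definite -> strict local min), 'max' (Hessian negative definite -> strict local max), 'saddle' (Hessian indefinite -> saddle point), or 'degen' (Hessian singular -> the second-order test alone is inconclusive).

Compute the Hessian H = grad^2 f:
  H = [[-4, 0], [0, -7]]
Verify stationarity: grad f(x*) = H x* + g = (0, 0).
Eigenvalues of H: -7, -4.
Both eigenvalues < 0, so H is negative definite -> x* is a strict local max.

max


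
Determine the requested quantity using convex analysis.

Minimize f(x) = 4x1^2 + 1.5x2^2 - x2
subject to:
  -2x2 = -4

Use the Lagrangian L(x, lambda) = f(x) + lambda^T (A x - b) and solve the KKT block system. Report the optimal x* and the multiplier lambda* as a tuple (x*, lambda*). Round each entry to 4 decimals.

Form the Lagrangian:
  L(x, lambda) = (1/2) x^T Q x + c^T x + lambda^T (A x - b)
Stationarity (grad_x L = 0): Q x + c + A^T lambda = 0.
Primal feasibility: A x = b.

This gives the KKT block system:
  [ Q   A^T ] [ x     ]   [-c ]
  [ A    0  ] [ lambda ] = [ b ]

Solving the linear system:
  x*      = (0, 2)
  lambda* = (2.5)
  f(x*)   = 4

x* = (0, 2), lambda* = (2.5)


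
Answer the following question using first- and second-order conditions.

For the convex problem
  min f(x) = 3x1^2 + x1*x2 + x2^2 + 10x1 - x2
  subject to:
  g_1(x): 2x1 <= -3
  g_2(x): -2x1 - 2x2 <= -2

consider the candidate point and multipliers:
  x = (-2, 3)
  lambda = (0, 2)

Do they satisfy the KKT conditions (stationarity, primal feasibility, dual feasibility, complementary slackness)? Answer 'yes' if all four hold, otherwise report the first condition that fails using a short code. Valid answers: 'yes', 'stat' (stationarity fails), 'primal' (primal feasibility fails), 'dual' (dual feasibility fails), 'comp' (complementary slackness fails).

Gradient of f: grad f(x) = Q x + c = (1, 3)
Constraint values g_i(x) = a_i^T x - b_i:
  g_1((-2, 3)) = -1
  g_2((-2, 3)) = 0
Stationarity residual: grad f(x) + sum_i lambda_i a_i = (-3, -1)
  -> stationarity FAILS
Primal feasibility (all g_i <= 0): OK
Dual feasibility (all lambda_i >= 0): OK
Complementary slackness (lambda_i * g_i(x) = 0 for all i): OK

Verdict: the first failing condition is stationarity -> stat.

stat


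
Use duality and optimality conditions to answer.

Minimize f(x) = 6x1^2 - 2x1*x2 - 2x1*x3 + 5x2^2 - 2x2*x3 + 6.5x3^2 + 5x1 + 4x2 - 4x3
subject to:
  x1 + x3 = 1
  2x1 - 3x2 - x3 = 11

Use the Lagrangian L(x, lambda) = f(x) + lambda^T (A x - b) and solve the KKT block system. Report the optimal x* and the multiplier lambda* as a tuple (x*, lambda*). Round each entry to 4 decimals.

Form the Lagrangian:
  L(x, lambda) = (1/2) x^T Q x + c^T x + lambda^T (A x - b)
Stationarity (grad_x L = 0): Q x + c + A^T lambda = 0.
Primal feasibility: A x = b.

This gives the KKT block system:
  [ Q   A^T ] [ x     ]   [-c ]
  [ A    0  ] [ lambda ] = [ b ]

Solving the linear system:
  x*      = (1.1282, -2.8718, -0.1282)
  lambda* = (-6.7265, -8.906)
  f(x*)   = 49.6795

x* = (1.1282, -2.8718, -0.1282), lambda* = (-6.7265, -8.906)


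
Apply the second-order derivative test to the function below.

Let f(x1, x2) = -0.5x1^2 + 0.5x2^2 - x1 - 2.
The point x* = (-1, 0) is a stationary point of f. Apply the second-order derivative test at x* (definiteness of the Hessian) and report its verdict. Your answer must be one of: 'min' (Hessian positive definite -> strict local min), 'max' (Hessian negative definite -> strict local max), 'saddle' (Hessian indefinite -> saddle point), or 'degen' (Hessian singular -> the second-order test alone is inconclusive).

Compute the Hessian H = grad^2 f:
  H = [[-1, 0], [0, 1]]
Verify stationarity: grad f(x*) = H x* + g = (0, 0).
Eigenvalues of H: -1, 1.
Eigenvalues have mixed signs, so H is indefinite -> x* is a saddle point.

saddle


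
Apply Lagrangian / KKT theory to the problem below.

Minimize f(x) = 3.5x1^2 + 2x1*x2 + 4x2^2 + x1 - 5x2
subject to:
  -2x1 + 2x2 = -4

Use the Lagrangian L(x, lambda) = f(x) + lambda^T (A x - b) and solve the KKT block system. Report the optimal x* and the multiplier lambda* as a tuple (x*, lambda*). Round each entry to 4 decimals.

Form the Lagrangian:
  L(x, lambda) = (1/2) x^T Q x + c^T x + lambda^T (A x - b)
Stationarity (grad_x L = 0): Q x + c + A^T lambda = 0.
Primal feasibility: A x = b.

This gives the KKT block system:
  [ Q   A^T ] [ x     ]   [-c ]
  [ A    0  ] [ lambda ] = [ b ]

Solving the linear system:
  x*      = (1.2632, -0.7368)
  lambda* = (4.1842)
  f(x*)   = 10.8421

x* = (1.2632, -0.7368), lambda* = (4.1842)


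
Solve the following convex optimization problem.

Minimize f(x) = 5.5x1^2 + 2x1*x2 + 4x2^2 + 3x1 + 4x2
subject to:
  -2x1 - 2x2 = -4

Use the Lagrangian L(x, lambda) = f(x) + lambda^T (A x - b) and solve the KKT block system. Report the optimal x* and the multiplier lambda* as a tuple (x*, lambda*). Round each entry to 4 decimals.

Form the Lagrangian:
  L(x, lambda) = (1/2) x^T Q x + c^T x + lambda^T (A x - b)
Stationarity (grad_x L = 0): Q x + c + A^T lambda = 0.
Primal feasibility: A x = b.

This gives the KKT block system:
  [ Q   A^T ] [ x     ]   [-c ]
  [ A    0  ] [ lambda ] = [ b ]

Solving the linear system:
  x*      = (0.8667, 1.1333)
  lambda* = (7.4)
  f(x*)   = 18.3667

x* = (0.8667, 1.1333), lambda* = (7.4)


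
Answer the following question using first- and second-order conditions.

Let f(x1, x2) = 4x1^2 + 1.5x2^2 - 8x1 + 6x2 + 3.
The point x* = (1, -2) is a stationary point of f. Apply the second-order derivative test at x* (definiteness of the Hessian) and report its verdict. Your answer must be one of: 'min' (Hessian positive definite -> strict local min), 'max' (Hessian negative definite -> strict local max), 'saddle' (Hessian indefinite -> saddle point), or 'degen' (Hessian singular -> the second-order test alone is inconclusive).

Compute the Hessian H = grad^2 f:
  H = [[8, 0], [0, 3]]
Verify stationarity: grad f(x*) = H x* + g = (0, 0).
Eigenvalues of H: 3, 8.
Both eigenvalues > 0, so H is positive definite -> x* is a strict local min.

min


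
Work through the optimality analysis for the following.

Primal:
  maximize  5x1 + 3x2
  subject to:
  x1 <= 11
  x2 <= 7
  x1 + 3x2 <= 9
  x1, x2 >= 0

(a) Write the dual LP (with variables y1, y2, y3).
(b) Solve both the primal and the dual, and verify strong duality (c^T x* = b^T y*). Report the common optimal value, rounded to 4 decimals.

The standard primal-dual pair for 'max c^T x s.t. A x <= b, x >= 0' is:
  Dual:  min b^T y  s.t.  A^T y >= c,  y >= 0.

So the dual LP is:
  minimize  11y1 + 7y2 + 9y3
  subject to:
    y1 + y3 >= 5
    y2 + 3y3 >= 3
    y1, y2, y3 >= 0

Solving the primal: x* = (9, 0).
  primal value c^T x* = 45.
Solving the dual: y* = (0, 0, 5).
  dual value b^T y* = 45.
Strong duality: c^T x* = b^T y*. Confirmed.

45


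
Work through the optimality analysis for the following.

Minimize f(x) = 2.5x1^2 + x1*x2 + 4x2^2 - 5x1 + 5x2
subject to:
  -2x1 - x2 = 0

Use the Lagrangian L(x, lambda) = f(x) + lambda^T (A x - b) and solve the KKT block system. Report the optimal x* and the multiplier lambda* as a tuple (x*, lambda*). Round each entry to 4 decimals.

Form the Lagrangian:
  L(x, lambda) = (1/2) x^T Q x + c^T x + lambda^T (A x - b)
Stationarity (grad_x L = 0): Q x + c + A^T lambda = 0.
Primal feasibility: A x = b.

This gives the KKT block system:
  [ Q   A^T ] [ x     ]   [-c ]
  [ A    0  ] [ lambda ] = [ b ]

Solving the linear system:
  x*      = (0.4545, -0.9091)
  lambda* = (-1.8182)
  f(x*)   = -3.4091

x* = (0.4545, -0.9091), lambda* = (-1.8182)


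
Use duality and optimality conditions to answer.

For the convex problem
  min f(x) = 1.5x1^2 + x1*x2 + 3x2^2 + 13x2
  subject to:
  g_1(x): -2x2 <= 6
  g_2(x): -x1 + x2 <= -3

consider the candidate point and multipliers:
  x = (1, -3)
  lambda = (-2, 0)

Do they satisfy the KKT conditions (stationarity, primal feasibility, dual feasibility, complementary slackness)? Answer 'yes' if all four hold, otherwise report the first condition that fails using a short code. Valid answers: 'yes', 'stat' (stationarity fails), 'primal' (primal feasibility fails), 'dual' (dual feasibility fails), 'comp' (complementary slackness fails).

Gradient of f: grad f(x) = Q x + c = (0, -4)
Constraint values g_i(x) = a_i^T x - b_i:
  g_1((1, -3)) = 0
  g_2((1, -3)) = -1
Stationarity residual: grad f(x) + sum_i lambda_i a_i = (0, 0)
  -> stationarity OK
Primal feasibility (all g_i <= 0): OK
Dual feasibility (all lambda_i >= 0): FAILS
Complementary slackness (lambda_i * g_i(x) = 0 for all i): OK

Verdict: the first failing condition is dual_feasibility -> dual.

dual


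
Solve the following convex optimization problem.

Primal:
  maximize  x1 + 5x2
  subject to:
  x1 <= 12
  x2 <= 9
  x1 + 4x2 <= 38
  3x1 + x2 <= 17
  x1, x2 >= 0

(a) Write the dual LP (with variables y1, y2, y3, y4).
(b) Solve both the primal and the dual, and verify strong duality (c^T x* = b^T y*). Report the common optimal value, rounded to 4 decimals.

The standard primal-dual pair for 'max c^T x s.t. A x <= b, x >= 0' is:
  Dual:  min b^T y  s.t.  A^T y >= c,  y >= 0.

So the dual LP is:
  minimize  12y1 + 9y2 + 38y3 + 17y4
  subject to:
    y1 + y3 + 3y4 >= 1
    y2 + 4y3 + y4 >= 5
    y1, y2, y3, y4 >= 0

Solving the primal: x* = (2, 9).
  primal value c^T x* = 47.
Solving the dual: y* = (0, 1, 1, 0).
  dual value b^T y* = 47.
Strong duality: c^T x* = b^T y*. Confirmed.

47


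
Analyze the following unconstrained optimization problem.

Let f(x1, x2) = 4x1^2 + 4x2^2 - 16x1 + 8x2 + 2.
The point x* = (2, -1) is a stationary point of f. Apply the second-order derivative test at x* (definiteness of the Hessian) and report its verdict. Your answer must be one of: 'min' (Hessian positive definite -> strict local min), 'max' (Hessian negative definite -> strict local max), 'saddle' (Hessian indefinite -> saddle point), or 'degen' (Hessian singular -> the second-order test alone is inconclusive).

Compute the Hessian H = grad^2 f:
  H = [[8, 0], [0, 8]]
Verify stationarity: grad f(x*) = H x* + g = (0, 0).
Eigenvalues of H: 8, 8.
Both eigenvalues > 0, so H is positive definite -> x* is a strict local min.

min


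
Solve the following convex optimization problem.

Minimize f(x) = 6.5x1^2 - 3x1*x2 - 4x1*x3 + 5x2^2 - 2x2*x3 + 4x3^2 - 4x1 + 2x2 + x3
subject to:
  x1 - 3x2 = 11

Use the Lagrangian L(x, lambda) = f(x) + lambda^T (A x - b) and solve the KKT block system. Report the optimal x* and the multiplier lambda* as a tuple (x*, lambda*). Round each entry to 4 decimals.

Form the Lagrangian:
  L(x, lambda) = (1/2) x^T Q x + c^T x + lambda^T (A x - b)
Stationarity (grad_x L = 0): Q x + c + A^T lambda = 0.
Primal feasibility: A x = b.

This gives the KKT block system:
  [ Q   A^T ] [ x     ]   [-c ]
  [ A    0  ] [ lambda ] = [ b ]

Solving the linear system:
  x*      = (-0.0325, -3.6775, -1.0607)
  lambda* = (-10.8521)
  f(x*)   = 55.5436

x* = (-0.0325, -3.6775, -1.0607), lambda* = (-10.8521)


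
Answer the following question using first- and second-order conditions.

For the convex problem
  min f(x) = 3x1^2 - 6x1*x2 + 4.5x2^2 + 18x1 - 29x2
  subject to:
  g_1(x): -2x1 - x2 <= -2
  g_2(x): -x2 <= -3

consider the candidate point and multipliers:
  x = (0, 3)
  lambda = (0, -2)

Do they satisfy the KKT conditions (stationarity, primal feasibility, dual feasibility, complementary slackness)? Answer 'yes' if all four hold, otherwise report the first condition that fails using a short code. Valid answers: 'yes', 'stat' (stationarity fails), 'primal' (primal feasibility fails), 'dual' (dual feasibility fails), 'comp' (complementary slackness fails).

Gradient of f: grad f(x) = Q x + c = (0, -2)
Constraint values g_i(x) = a_i^T x - b_i:
  g_1((0, 3)) = -1
  g_2((0, 3)) = 0
Stationarity residual: grad f(x) + sum_i lambda_i a_i = (0, 0)
  -> stationarity OK
Primal feasibility (all g_i <= 0): OK
Dual feasibility (all lambda_i >= 0): FAILS
Complementary slackness (lambda_i * g_i(x) = 0 for all i): OK

Verdict: the first failing condition is dual_feasibility -> dual.

dual


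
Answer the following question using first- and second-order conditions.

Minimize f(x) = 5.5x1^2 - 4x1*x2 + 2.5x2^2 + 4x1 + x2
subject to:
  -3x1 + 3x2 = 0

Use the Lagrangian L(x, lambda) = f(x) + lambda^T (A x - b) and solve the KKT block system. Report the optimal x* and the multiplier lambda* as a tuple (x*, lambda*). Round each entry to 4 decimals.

Form the Lagrangian:
  L(x, lambda) = (1/2) x^T Q x + c^T x + lambda^T (A x - b)
Stationarity (grad_x L = 0): Q x + c + A^T lambda = 0.
Primal feasibility: A x = b.

This gives the KKT block system:
  [ Q   A^T ] [ x     ]   [-c ]
  [ A    0  ] [ lambda ] = [ b ]

Solving the linear system:
  x*      = (-0.625, -0.625)
  lambda* = (-0.125)
  f(x*)   = -1.5625

x* = (-0.625, -0.625), lambda* = (-0.125)


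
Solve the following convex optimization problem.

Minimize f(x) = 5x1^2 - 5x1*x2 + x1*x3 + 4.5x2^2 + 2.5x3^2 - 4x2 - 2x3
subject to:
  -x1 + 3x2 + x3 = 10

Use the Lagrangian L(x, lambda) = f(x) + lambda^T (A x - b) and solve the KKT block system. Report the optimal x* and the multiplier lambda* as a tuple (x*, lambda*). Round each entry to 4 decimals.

Form the Lagrangian:
  L(x, lambda) = (1/2) x^T Q x + c^T x + lambda^T (A x - b)
Stationarity (grad_x L = 0): Q x + c + A^T lambda = 0.
Primal feasibility: A x = b.

This gives the KKT block system:
  [ Q   A^T ] [ x     ]   [-c ]
  [ A    0  ] [ lambda ] = [ b ]

Solving the linear system:
  x*      = (0.6992, 3.0386, 1.5835)
  lambda* = (-6.617)
  f(x*)   = 25.4242

x* = (0.6992, 3.0386, 1.5835), lambda* = (-6.617)


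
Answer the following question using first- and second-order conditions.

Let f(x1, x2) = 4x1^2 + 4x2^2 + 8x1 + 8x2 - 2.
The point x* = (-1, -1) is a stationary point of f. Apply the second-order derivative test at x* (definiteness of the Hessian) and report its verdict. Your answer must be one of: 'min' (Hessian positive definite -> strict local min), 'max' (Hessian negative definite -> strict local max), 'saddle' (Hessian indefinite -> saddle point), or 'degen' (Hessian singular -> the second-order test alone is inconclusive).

Compute the Hessian H = grad^2 f:
  H = [[8, 0], [0, 8]]
Verify stationarity: grad f(x*) = H x* + g = (0, 0).
Eigenvalues of H: 8, 8.
Both eigenvalues > 0, so H is positive definite -> x* is a strict local min.

min


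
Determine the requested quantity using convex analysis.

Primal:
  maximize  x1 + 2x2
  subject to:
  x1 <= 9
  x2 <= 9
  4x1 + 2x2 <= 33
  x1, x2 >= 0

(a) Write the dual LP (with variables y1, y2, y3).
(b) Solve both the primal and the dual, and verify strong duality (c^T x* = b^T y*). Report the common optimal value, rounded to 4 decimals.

The standard primal-dual pair for 'max c^T x s.t. A x <= b, x >= 0' is:
  Dual:  min b^T y  s.t.  A^T y >= c,  y >= 0.

So the dual LP is:
  minimize  9y1 + 9y2 + 33y3
  subject to:
    y1 + 4y3 >= 1
    y2 + 2y3 >= 2
    y1, y2, y3 >= 0

Solving the primal: x* = (3.75, 9).
  primal value c^T x* = 21.75.
Solving the dual: y* = (0, 1.5, 0.25).
  dual value b^T y* = 21.75.
Strong duality: c^T x* = b^T y*. Confirmed.

21.75


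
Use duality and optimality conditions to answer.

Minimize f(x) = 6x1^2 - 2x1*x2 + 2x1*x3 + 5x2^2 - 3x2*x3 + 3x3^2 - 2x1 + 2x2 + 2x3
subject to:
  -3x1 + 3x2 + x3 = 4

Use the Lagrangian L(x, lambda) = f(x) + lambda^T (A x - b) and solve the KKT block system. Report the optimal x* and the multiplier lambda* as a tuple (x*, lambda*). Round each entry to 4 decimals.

Form the Lagrangian:
  L(x, lambda) = (1/2) x^T Q x + c^T x + lambda^T (A x - b)
Stationarity (grad_x L = 0): Q x + c + A^T lambda = 0.
Primal feasibility: A x = b.

This gives the KKT block system:
  [ Q   A^T ] [ x     ]   [-c ]
  [ A    0  ] [ lambda ] = [ b ]

Solving the linear system:
  x*      = (-0.4723, 0.6642, 0.5904)
  lambda* = (-2.6052)
  f(x*)   = 6.9373

x* = (-0.4723, 0.6642, 0.5904), lambda* = (-2.6052)


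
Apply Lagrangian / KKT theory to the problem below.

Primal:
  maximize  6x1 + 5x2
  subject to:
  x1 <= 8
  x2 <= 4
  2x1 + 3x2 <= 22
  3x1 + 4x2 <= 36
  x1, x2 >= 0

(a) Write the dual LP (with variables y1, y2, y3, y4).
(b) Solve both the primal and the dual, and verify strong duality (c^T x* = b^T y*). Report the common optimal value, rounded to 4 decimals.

The standard primal-dual pair for 'max c^T x s.t. A x <= b, x >= 0' is:
  Dual:  min b^T y  s.t.  A^T y >= c,  y >= 0.

So the dual LP is:
  minimize  8y1 + 4y2 + 22y3 + 36y4
  subject to:
    y1 + 2y3 + 3y4 >= 6
    y2 + 3y3 + 4y4 >= 5
    y1, y2, y3, y4 >= 0

Solving the primal: x* = (8, 2).
  primal value c^T x* = 58.
Solving the dual: y* = (2.6667, 0, 1.6667, 0).
  dual value b^T y* = 58.
Strong duality: c^T x* = b^T y*. Confirmed.

58


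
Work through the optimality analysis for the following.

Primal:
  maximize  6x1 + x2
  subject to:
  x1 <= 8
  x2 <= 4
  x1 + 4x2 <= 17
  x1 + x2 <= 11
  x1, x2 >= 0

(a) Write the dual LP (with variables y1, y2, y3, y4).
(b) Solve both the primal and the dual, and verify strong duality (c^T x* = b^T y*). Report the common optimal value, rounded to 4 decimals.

The standard primal-dual pair for 'max c^T x s.t. A x <= b, x >= 0' is:
  Dual:  min b^T y  s.t.  A^T y >= c,  y >= 0.

So the dual LP is:
  minimize  8y1 + 4y2 + 17y3 + 11y4
  subject to:
    y1 + y3 + y4 >= 6
    y2 + 4y3 + y4 >= 1
    y1, y2, y3, y4 >= 0

Solving the primal: x* = (8, 2.25).
  primal value c^T x* = 50.25.
Solving the dual: y* = (5.75, 0, 0.25, 0).
  dual value b^T y* = 50.25.
Strong duality: c^T x* = b^T y*. Confirmed.

50.25


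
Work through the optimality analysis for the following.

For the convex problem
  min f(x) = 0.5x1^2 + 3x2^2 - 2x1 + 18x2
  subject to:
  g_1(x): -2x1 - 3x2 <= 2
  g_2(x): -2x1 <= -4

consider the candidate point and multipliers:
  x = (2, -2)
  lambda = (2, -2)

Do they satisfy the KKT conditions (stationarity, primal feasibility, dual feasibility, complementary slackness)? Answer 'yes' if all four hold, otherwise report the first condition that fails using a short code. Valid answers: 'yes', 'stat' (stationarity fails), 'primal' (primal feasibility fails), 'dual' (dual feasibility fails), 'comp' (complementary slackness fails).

Gradient of f: grad f(x) = Q x + c = (0, 6)
Constraint values g_i(x) = a_i^T x - b_i:
  g_1((2, -2)) = 0
  g_2((2, -2)) = 0
Stationarity residual: grad f(x) + sum_i lambda_i a_i = (0, 0)
  -> stationarity OK
Primal feasibility (all g_i <= 0): OK
Dual feasibility (all lambda_i >= 0): FAILS
Complementary slackness (lambda_i * g_i(x) = 0 for all i): OK

Verdict: the first failing condition is dual_feasibility -> dual.

dual


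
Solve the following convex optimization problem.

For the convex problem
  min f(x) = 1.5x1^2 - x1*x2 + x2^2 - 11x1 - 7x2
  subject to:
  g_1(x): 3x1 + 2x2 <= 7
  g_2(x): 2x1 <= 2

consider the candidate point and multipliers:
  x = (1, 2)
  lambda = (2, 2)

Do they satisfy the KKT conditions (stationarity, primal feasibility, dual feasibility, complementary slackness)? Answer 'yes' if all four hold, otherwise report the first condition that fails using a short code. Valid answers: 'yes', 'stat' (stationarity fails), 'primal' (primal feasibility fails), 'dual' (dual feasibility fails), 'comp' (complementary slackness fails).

Gradient of f: grad f(x) = Q x + c = (-10, -4)
Constraint values g_i(x) = a_i^T x - b_i:
  g_1((1, 2)) = 0
  g_2((1, 2)) = 0
Stationarity residual: grad f(x) + sum_i lambda_i a_i = (0, 0)
  -> stationarity OK
Primal feasibility (all g_i <= 0): OK
Dual feasibility (all lambda_i >= 0): OK
Complementary slackness (lambda_i * g_i(x) = 0 for all i): OK

Verdict: yes, KKT holds.

yes


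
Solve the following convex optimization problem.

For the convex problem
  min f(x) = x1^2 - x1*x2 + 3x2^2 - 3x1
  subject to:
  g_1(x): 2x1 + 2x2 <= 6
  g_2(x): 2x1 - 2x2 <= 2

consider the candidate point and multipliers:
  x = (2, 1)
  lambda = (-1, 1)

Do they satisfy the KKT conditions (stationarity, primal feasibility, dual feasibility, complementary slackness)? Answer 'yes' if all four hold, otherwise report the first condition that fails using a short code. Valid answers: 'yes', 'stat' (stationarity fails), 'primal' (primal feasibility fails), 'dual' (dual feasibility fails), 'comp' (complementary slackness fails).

Gradient of f: grad f(x) = Q x + c = (0, 4)
Constraint values g_i(x) = a_i^T x - b_i:
  g_1((2, 1)) = 0
  g_2((2, 1)) = 0
Stationarity residual: grad f(x) + sum_i lambda_i a_i = (0, 0)
  -> stationarity OK
Primal feasibility (all g_i <= 0): OK
Dual feasibility (all lambda_i >= 0): FAILS
Complementary slackness (lambda_i * g_i(x) = 0 for all i): OK

Verdict: the first failing condition is dual_feasibility -> dual.

dual


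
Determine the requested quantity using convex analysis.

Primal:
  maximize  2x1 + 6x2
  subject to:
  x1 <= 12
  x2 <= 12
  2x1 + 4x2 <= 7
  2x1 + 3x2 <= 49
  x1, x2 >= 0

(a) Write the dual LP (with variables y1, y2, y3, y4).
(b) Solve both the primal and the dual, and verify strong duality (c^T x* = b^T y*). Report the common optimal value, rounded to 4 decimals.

The standard primal-dual pair for 'max c^T x s.t. A x <= b, x >= 0' is:
  Dual:  min b^T y  s.t.  A^T y >= c,  y >= 0.

So the dual LP is:
  minimize  12y1 + 12y2 + 7y3 + 49y4
  subject to:
    y1 + 2y3 + 2y4 >= 2
    y2 + 4y3 + 3y4 >= 6
    y1, y2, y3, y4 >= 0

Solving the primal: x* = (0, 1.75).
  primal value c^T x* = 10.5.
Solving the dual: y* = (0, 0, 1.5, 0).
  dual value b^T y* = 10.5.
Strong duality: c^T x* = b^T y*. Confirmed.

10.5


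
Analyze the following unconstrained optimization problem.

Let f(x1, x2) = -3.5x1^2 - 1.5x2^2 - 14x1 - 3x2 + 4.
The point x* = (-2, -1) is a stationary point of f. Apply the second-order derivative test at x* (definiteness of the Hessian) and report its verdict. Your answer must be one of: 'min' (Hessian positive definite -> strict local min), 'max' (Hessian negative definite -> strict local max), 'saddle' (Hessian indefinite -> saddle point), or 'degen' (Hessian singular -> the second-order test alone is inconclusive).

Compute the Hessian H = grad^2 f:
  H = [[-7, 0], [0, -3]]
Verify stationarity: grad f(x*) = H x* + g = (0, 0).
Eigenvalues of H: -7, -3.
Both eigenvalues < 0, so H is negative definite -> x* is a strict local max.

max


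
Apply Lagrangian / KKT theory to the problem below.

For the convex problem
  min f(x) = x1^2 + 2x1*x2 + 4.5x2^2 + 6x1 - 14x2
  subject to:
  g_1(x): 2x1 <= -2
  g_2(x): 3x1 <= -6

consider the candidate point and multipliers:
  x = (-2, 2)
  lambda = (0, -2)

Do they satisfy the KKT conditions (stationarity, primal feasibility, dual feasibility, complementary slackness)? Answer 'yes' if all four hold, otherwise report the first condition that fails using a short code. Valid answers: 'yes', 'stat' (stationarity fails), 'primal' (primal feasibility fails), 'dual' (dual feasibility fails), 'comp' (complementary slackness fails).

Gradient of f: grad f(x) = Q x + c = (6, 0)
Constraint values g_i(x) = a_i^T x - b_i:
  g_1((-2, 2)) = -2
  g_2((-2, 2)) = 0
Stationarity residual: grad f(x) + sum_i lambda_i a_i = (0, 0)
  -> stationarity OK
Primal feasibility (all g_i <= 0): OK
Dual feasibility (all lambda_i >= 0): FAILS
Complementary slackness (lambda_i * g_i(x) = 0 for all i): OK

Verdict: the first failing condition is dual_feasibility -> dual.

dual


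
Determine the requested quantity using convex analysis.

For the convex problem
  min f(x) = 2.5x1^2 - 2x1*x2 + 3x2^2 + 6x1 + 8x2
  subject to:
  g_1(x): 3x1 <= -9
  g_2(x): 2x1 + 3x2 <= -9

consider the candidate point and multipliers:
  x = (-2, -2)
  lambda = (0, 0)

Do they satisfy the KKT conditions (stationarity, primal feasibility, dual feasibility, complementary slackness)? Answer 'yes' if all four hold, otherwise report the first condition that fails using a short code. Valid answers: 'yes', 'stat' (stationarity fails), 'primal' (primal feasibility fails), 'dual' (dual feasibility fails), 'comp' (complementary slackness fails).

Gradient of f: grad f(x) = Q x + c = (0, 0)
Constraint values g_i(x) = a_i^T x - b_i:
  g_1((-2, -2)) = 3
  g_2((-2, -2)) = -1
Stationarity residual: grad f(x) + sum_i lambda_i a_i = (0, 0)
  -> stationarity OK
Primal feasibility (all g_i <= 0): FAILS
Dual feasibility (all lambda_i >= 0): OK
Complementary slackness (lambda_i * g_i(x) = 0 for all i): OK

Verdict: the first failing condition is primal_feasibility -> primal.

primal


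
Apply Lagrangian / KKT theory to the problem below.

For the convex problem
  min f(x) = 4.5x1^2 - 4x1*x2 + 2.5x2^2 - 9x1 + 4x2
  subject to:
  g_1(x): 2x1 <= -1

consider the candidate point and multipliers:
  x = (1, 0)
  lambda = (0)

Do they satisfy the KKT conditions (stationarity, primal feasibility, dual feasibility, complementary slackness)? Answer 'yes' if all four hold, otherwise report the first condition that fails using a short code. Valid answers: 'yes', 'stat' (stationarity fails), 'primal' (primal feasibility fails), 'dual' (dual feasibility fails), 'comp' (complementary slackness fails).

Gradient of f: grad f(x) = Q x + c = (0, 0)
Constraint values g_i(x) = a_i^T x - b_i:
  g_1((1, 0)) = 3
Stationarity residual: grad f(x) + sum_i lambda_i a_i = (0, 0)
  -> stationarity OK
Primal feasibility (all g_i <= 0): FAILS
Dual feasibility (all lambda_i >= 0): OK
Complementary slackness (lambda_i * g_i(x) = 0 for all i): OK

Verdict: the first failing condition is primal_feasibility -> primal.

primal


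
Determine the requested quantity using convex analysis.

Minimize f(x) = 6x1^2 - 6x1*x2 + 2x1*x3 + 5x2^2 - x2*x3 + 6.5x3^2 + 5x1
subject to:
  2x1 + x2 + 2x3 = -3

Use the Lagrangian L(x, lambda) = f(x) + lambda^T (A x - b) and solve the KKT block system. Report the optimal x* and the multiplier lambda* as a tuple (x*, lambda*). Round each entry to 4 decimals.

Form the Lagrangian:
  L(x, lambda) = (1/2) x^T Q x + c^T x + lambda^T (A x - b)
Stationarity (grad_x L = 0): Q x + c + A^T lambda = 0.
Primal feasibility: A x = b.

This gives the KKT block system:
  [ Q   A^T ] [ x     ]   [-c ]
  [ A    0  ] [ lambda ] = [ b ]

Solving the linear system:
  x*      = (-1.0059, -0.7542, -0.1171)
  lambda* = (1.3896)
  f(x*)   = -0.4302

x* = (-1.0059, -0.7542, -0.1171), lambda* = (1.3896)


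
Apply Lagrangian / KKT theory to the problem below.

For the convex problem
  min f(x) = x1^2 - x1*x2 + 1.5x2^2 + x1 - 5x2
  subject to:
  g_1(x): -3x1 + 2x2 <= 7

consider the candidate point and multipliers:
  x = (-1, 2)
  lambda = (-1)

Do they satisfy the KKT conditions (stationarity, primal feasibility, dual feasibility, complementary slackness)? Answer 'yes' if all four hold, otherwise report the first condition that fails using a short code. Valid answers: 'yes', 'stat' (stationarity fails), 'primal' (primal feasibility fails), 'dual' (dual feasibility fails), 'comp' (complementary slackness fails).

Gradient of f: grad f(x) = Q x + c = (-3, 2)
Constraint values g_i(x) = a_i^T x - b_i:
  g_1((-1, 2)) = 0
Stationarity residual: grad f(x) + sum_i lambda_i a_i = (0, 0)
  -> stationarity OK
Primal feasibility (all g_i <= 0): OK
Dual feasibility (all lambda_i >= 0): FAILS
Complementary slackness (lambda_i * g_i(x) = 0 for all i): OK

Verdict: the first failing condition is dual_feasibility -> dual.

dual


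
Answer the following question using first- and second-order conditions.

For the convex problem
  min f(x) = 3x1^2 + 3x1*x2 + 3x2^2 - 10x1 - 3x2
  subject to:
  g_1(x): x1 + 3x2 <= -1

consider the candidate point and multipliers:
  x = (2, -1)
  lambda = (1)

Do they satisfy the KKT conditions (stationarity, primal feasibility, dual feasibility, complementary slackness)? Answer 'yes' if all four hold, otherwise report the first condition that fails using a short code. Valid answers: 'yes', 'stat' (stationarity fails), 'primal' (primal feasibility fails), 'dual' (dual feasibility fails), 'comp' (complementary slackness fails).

Gradient of f: grad f(x) = Q x + c = (-1, -3)
Constraint values g_i(x) = a_i^T x - b_i:
  g_1((2, -1)) = 0
Stationarity residual: grad f(x) + sum_i lambda_i a_i = (0, 0)
  -> stationarity OK
Primal feasibility (all g_i <= 0): OK
Dual feasibility (all lambda_i >= 0): OK
Complementary slackness (lambda_i * g_i(x) = 0 for all i): OK

Verdict: yes, KKT holds.

yes


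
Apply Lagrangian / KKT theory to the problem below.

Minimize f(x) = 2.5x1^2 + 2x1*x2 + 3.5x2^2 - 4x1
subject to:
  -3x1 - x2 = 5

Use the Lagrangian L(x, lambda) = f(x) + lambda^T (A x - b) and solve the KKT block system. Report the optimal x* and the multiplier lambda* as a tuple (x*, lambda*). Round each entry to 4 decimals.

Form the Lagrangian:
  L(x, lambda) = (1/2) x^T Q x + c^T x + lambda^T (A x - b)
Stationarity (grad_x L = 0): Q x + c + A^T lambda = 0.
Primal feasibility: A x = b.

This gives the KKT block system:
  [ Q   A^T ] [ x     ]   [-c ]
  [ A    0  ] [ lambda ] = [ b ]

Solving the linear system:
  x*      = (-1.625, -0.125)
  lambda* = (-4.125)
  f(x*)   = 13.5625

x* = (-1.625, -0.125), lambda* = (-4.125)


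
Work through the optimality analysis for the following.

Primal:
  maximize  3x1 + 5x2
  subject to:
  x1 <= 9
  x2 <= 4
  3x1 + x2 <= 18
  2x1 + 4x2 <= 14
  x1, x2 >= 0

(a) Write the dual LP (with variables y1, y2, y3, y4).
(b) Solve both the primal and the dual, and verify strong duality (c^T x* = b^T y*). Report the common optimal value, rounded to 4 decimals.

The standard primal-dual pair for 'max c^T x s.t. A x <= b, x >= 0' is:
  Dual:  min b^T y  s.t.  A^T y >= c,  y >= 0.

So the dual LP is:
  minimize  9y1 + 4y2 + 18y3 + 14y4
  subject to:
    y1 + 3y3 + 2y4 >= 3
    y2 + y3 + 4y4 >= 5
    y1, y2, y3, y4 >= 0

Solving the primal: x* = (5.8, 0.6).
  primal value c^T x* = 20.4.
Solving the dual: y* = (0, 0, 0.2, 1.2).
  dual value b^T y* = 20.4.
Strong duality: c^T x* = b^T y*. Confirmed.

20.4


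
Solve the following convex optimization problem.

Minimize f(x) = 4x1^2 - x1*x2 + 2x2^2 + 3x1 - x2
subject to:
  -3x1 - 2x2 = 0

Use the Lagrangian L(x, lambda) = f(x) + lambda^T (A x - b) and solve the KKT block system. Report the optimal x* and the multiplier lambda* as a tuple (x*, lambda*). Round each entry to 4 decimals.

Form the Lagrangian:
  L(x, lambda) = (1/2) x^T Q x + c^T x + lambda^T (A x - b)
Stationarity (grad_x L = 0): Q x + c + A^T lambda = 0.
Primal feasibility: A x = b.

This gives the KKT block system:
  [ Q   A^T ] [ x     ]   [-c ]
  [ A    0  ] [ lambda ] = [ b ]

Solving the linear system:
  x*      = (-0.225, 0.3375)
  lambda* = (0.2875)
  f(x*)   = -0.5062

x* = (-0.225, 0.3375), lambda* = (0.2875)


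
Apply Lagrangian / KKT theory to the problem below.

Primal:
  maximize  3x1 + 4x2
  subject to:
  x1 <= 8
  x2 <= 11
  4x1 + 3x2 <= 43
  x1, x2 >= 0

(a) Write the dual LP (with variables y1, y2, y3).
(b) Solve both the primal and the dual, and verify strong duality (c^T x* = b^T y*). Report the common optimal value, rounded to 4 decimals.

The standard primal-dual pair for 'max c^T x s.t. A x <= b, x >= 0' is:
  Dual:  min b^T y  s.t.  A^T y >= c,  y >= 0.

So the dual LP is:
  minimize  8y1 + 11y2 + 43y3
  subject to:
    y1 + 4y3 >= 3
    y2 + 3y3 >= 4
    y1, y2, y3 >= 0

Solving the primal: x* = (2.5, 11).
  primal value c^T x* = 51.5.
Solving the dual: y* = (0, 1.75, 0.75).
  dual value b^T y* = 51.5.
Strong duality: c^T x* = b^T y*. Confirmed.

51.5


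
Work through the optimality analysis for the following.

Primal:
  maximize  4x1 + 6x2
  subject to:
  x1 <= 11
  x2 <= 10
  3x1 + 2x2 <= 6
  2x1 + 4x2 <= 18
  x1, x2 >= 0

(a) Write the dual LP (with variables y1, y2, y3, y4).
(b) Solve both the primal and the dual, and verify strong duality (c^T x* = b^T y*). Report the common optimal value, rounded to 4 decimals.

The standard primal-dual pair for 'max c^T x s.t. A x <= b, x >= 0' is:
  Dual:  min b^T y  s.t.  A^T y >= c,  y >= 0.

So the dual LP is:
  minimize  11y1 + 10y2 + 6y3 + 18y4
  subject to:
    y1 + 3y3 + 2y4 >= 4
    y2 + 2y3 + 4y4 >= 6
    y1, y2, y3, y4 >= 0

Solving the primal: x* = (0, 3).
  primal value c^T x* = 18.
Solving the dual: y* = (0, 0, 3, 0).
  dual value b^T y* = 18.
Strong duality: c^T x* = b^T y*. Confirmed.

18


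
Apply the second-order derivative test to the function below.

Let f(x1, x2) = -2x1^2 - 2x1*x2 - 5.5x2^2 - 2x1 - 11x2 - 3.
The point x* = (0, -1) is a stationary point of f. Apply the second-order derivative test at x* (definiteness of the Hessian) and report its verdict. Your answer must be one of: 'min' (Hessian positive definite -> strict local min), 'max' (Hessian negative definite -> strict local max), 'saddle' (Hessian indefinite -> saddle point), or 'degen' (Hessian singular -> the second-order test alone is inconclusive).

Compute the Hessian H = grad^2 f:
  H = [[-4, -2], [-2, -11]]
Verify stationarity: grad f(x*) = H x* + g = (0, 0).
Eigenvalues of H: -11.5311, -3.4689.
Both eigenvalues < 0, so H is negative definite -> x* is a strict local max.

max


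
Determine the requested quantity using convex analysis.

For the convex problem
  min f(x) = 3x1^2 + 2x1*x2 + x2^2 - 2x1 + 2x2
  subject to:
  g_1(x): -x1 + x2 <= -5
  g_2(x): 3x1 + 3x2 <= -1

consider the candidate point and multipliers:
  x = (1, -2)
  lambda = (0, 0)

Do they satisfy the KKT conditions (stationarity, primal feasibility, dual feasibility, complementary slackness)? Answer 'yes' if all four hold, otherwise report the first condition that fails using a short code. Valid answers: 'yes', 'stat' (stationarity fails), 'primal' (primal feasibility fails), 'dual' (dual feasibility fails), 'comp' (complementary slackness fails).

Gradient of f: grad f(x) = Q x + c = (0, 0)
Constraint values g_i(x) = a_i^T x - b_i:
  g_1((1, -2)) = 2
  g_2((1, -2)) = -2
Stationarity residual: grad f(x) + sum_i lambda_i a_i = (0, 0)
  -> stationarity OK
Primal feasibility (all g_i <= 0): FAILS
Dual feasibility (all lambda_i >= 0): OK
Complementary slackness (lambda_i * g_i(x) = 0 for all i): OK

Verdict: the first failing condition is primal_feasibility -> primal.

primal


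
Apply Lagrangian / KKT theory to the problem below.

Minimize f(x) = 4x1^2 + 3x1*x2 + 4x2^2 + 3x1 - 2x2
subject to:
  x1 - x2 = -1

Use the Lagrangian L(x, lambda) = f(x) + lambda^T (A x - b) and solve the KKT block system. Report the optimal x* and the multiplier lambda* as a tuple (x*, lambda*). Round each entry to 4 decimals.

Form the Lagrangian:
  L(x, lambda) = (1/2) x^T Q x + c^T x + lambda^T (A x - b)
Stationarity (grad_x L = 0): Q x + c + A^T lambda = 0.
Primal feasibility: A x = b.

This gives the KKT block system:
  [ Q   A^T ] [ x     ]   [-c ]
  [ A    0  ] [ lambda ] = [ b ]

Solving the linear system:
  x*      = (-0.5455, 0.4545)
  lambda* = (0)
  f(x*)   = -1.2727

x* = (-0.5455, 0.4545), lambda* = (0)


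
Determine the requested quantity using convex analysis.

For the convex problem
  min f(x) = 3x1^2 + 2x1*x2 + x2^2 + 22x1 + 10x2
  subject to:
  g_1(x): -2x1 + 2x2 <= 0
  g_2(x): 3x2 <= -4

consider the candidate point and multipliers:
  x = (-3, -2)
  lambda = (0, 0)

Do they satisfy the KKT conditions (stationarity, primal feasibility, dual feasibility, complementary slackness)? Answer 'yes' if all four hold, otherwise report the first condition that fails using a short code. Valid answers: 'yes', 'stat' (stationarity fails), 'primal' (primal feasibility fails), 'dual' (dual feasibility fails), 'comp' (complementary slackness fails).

Gradient of f: grad f(x) = Q x + c = (0, 0)
Constraint values g_i(x) = a_i^T x - b_i:
  g_1((-3, -2)) = 2
  g_2((-3, -2)) = -2
Stationarity residual: grad f(x) + sum_i lambda_i a_i = (0, 0)
  -> stationarity OK
Primal feasibility (all g_i <= 0): FAILS
Dual feasibility (all lambda_i >= 0): OK
Complementary slackness (lambda_i * g_i(x) = 0 for all i): OK

Verdict: the first failing condition is primal_feasibility -> primal.

primal


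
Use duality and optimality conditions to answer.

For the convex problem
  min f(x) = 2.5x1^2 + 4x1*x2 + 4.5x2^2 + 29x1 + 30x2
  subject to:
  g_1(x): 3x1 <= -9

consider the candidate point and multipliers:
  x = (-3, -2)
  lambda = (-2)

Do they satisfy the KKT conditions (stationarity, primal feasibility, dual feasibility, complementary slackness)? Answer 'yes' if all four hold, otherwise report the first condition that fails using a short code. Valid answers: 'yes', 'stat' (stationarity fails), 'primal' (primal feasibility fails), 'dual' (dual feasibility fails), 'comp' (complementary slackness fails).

Gradient of f: grad f(x) = Q x + c = (6, 0)
Constraint values g_i(x) = a_i^T x - b_i:
  g_1((-3, -2)) = 0
Stationarity residual: grad f(x) + sum_i lambda_i a_i = (0, 0)
  -> stationarity OK
Primal feasibility (all g_i <= 0): OK
Dual feasibility (all lambda_i >= 0): FAILS
Complementary slackness (lambda_i * g_i(x) = 0 for all i): OK

Verdict: the first failing condition is dual_feasibility -> dual.

dual
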